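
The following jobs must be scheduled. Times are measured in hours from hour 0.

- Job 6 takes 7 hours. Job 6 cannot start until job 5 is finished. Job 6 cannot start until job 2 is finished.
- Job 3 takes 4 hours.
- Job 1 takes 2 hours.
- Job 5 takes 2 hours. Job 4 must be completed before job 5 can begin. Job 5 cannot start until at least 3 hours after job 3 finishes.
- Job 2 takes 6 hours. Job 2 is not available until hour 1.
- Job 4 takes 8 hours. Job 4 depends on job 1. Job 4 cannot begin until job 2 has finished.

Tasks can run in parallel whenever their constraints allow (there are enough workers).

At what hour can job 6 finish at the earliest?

Job 3 has no prerequisites, so it starts at hour 0 and finishes at hour 4.
Job 2 waits on its own release at hour 1, so it starts at hour 1 and finishes at 1 + 6 = hour 7.
Job 1 can start immediately at hour 0; it finishes at hour 2.
For job 4: job 1 (finishes hour 2); job 2 (finishes hour 7). Taking the maximum gives a start of hour 7, and it finishes at 7 + 8 = hour 15.
Job 5 cannot start until job 4 (finishes hour 15); job 3 (finishes hour 4, plus 3-hour gap → hour 7). The controlling bound is hour 15, so job 5 finishes at 15 + 2 = hour 17.
For job 6: job 5 (finishes hour 17); job 2 (finishes hour 7). Taking the maximum gives a start of hour 17, and it finishes at 17 + 7 = hour 24.

24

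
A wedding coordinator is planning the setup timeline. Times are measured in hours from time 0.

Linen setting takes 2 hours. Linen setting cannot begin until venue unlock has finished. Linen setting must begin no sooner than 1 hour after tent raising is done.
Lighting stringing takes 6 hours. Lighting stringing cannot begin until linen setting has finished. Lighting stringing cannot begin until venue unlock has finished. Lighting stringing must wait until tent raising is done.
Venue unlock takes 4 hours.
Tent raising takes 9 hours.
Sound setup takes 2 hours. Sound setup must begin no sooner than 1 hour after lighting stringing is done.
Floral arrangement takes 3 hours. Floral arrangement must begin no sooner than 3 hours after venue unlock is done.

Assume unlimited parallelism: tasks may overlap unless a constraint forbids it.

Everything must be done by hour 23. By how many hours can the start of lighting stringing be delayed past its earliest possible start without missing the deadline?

2

Tent raising can start immediately at hour 0; it finishes at hour 9.
Nothing blocks venue unlock, so it runs from hour 0 to hour 4.
For linen setting: venue unlock (finishes hour 4); tent raising (finishes hour 9, plus 1-hour gap → hour 10). Taking the maximum gives a start of hour 10, and it finishes at 10 + 2 = hour 12.
Lighting stringing needs all of linen setting (finishes hour 12); venue unlock (finishes hour 4); tent raising (finishes hour 9). That puts its earliest start at hour 12; it finishes at 12 + 6 = hour 18.

Working backward from the deadline:
Nothing follows sound setup; the deadline of hour 23 is its only limit. It must start by 23 − 2 = hour 21.
Lighting stringing feeds into sound setup (must start by hour 21, minus 1-hour gap → hour 20); so lighting stringing must finish by hour 20 and therefore start by hour 14.
So lighting stringing can start as early as hour 12 and as late as hour 14, giving 14 − 12 = 2 hours of slack.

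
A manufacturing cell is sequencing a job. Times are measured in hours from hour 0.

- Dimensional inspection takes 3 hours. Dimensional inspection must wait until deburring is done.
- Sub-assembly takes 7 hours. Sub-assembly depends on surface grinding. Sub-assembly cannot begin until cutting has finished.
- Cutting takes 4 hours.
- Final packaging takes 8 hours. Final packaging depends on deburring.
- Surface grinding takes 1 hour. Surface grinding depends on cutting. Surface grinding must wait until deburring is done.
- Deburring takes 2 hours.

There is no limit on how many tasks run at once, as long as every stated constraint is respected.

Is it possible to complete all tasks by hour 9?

Nothing blocks deburring, so it runs from hour 0 to hour 2.
Final packaging cannot begin until deburring (finishes hour 2). It runs from hour 2 to 2 + 8 = hour 10.
After deburring (finishes hour 2), dimensional inspection can start at hour 2 and finishes at hour 5.
Cutting can start immediately at hour 0; it finishes at hour 4.
For surface grinding: cutting (finishes hour 4); deburring (finishes hour 2). Taking the maximum gives a start of hour 4, and it finishes at 4 + 1 = hour 5.
For sub-assembly: surface grinding (finishes hour 5); cutting (finishes hour 4). Taking the maximum gives a start of hour 5, and it finishes at 5 + 7 = hour 12.
The earliest everything can be done is hour 12, which is after the deadline of 9, so it is not possible.

No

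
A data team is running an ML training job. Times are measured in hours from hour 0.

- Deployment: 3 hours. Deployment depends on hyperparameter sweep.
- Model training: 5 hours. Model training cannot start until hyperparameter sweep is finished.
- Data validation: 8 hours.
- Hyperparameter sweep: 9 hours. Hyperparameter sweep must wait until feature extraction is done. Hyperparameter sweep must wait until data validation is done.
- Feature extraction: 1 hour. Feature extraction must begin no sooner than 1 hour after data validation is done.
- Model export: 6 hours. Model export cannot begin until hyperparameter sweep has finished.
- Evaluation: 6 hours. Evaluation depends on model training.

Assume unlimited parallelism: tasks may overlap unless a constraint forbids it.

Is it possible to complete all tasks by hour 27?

No

Nothing blocks data validation, so it runs from hour 0 to hour 8.
After data validation (finishes hour 8, plus 1-hour gap → hour 9), feature extraction can start at hour 9 and finishes at hour 10.
Hyperparameter sweep cannot start until feature extraction (finishes hour 10); data validation (finishes hour 8). The controlling bound is hour 10, so hyperparameter sweep finishes at 10 + 9 = hour 19.
Deployment waits on hyperparameter sweep (finishes hour 19), so it starts at hour 19 and finishes at 19 + 3 = hour 22.
After hyperparameter sweep (finishes hour 19), model export can start at hour 19 and finishes at hour 25.
Model training cannot begin until hyperparameter sweep (finishes hour 19). It runs from hour 19 to 19 + 5 = hour 24.
Evaluation waits on model training (finishes hour 24), so it starts at hour 24 and finishes at 24 + 6 = hour 30.
The earliest everything can be done is hour 30, which is after the deadline of 27, so it is not possible.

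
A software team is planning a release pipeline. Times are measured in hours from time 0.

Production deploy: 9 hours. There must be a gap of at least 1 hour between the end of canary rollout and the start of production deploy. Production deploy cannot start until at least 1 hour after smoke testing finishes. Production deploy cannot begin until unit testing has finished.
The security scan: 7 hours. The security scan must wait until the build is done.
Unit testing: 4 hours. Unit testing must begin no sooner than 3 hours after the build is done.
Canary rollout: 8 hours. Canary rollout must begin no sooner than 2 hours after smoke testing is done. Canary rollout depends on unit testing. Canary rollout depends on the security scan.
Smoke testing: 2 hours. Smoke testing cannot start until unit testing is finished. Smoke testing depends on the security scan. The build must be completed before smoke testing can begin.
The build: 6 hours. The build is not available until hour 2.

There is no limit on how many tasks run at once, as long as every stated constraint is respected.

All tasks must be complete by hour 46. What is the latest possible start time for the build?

11

Production deploy must finish by hour 46; it takes 9 hours, so it must start by 46 − 9 = hour 37.
Canary rollout must finish before production deploy (must start by hour 37, minus 1-hour gap → hour 36). With an 8-hour duration, canary rollout must start by 36 − 8 = hour 28.
For smoke testing: canary rollout (must start by hour 28, minus 2-hour gap → hour 26); production deploy (must start by hour 37, minus 1-hour gap → hour 36). The most restrictive is hour 26; with a 2-hour duration, smoke testing must start by hour 24.
Unit testing feeds smoke testing (must start by hour 24); canary rollout (must start by hour 28); production deploy (must start by hour 37). Taking the minimum, unit testing must finish by hour 24 and start by 24 − 4 = hour 20.
The security scan feeds smoke testing (must start by hour 24); canary rollout (must start by hour 28). Taking the minimum, the security scan must finish by hour 24 and start by 24 − 7 = hour 17.
The build has several dependents: unit testing (must start by hour 20, minus 3-hour gap → hour 17); the security scan (must start by hour 17); smoke testing (must start by hour 24). The earliest of those limits is hour 17, so the build must start by 17 − 6 = hour 11.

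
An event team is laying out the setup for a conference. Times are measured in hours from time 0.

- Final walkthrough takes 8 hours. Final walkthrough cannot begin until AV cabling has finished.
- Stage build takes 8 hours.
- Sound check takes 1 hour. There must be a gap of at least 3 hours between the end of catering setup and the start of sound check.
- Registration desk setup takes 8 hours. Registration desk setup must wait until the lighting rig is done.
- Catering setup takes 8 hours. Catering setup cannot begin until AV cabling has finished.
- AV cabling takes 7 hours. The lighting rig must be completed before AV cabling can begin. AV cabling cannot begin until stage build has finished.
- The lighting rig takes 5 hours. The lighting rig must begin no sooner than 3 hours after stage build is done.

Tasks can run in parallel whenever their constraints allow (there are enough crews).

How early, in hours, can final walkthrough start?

Nothing blocks stage build, so it runs from hour 0 to hour 8.
The lighting rig cannot begin until stage build (finishes hour 8, plus 3-hour gap → hour 11). It runs from hour 11 to 11 + 5 = hour 16.
AV cabling cannot start until the lighting rig (finishes hour 16); stage build (finishes hour 8). The controlling bound is hour 16, so AV cabling finishes at 16 + 7 = hour 23.
Final walkthrough waits on AV cabling (finishes hour 23), so the earliest it can start is hour 23.

23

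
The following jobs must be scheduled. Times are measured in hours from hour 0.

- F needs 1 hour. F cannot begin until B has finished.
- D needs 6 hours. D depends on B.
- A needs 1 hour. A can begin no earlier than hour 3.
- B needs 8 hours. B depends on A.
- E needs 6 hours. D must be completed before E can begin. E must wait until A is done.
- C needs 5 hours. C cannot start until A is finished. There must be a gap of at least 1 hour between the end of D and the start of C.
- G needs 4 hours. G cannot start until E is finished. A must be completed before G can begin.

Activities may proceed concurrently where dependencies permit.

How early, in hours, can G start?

A waits on its own release at hour 3, so it starts at hour 3 and finishes at 3 + 1 = hour 4.
B cannot begin until A (finishes hour 4). It runs from hour 4 to 4 + 8 = hour 12.
D cannot begin until B (finishes hour 12). It runs from hour 12 to 12 + 6 = hour 18.
For E: D (finishes hour 18); A (finishes hour 4). Taking the maximum gives a start of hour 18, and it finishes at 18 + 6 = hour 24.
G waits on E (finishes hour 24); A (finishes hour 4). The latest of these is hour 24, which is the earliest G can start.

24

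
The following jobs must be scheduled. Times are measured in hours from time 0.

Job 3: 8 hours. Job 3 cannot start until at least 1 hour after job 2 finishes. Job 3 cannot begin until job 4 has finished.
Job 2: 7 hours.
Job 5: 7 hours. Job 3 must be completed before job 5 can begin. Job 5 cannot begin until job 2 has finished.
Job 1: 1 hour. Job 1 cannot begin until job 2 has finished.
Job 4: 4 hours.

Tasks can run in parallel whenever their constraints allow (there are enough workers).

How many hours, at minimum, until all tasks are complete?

23

Nothing blocks job 4, so it runs from hour 0 to hour 4.
Job 2 has no prerequisites, so it starts at hour 0 and finishes at hour 7.
Job 3 needs all of job 2 (finishes hour 7, plus 1-hour gap → hour 8); job 4 (finishes hour 4). That puts its earliest start at hour 8; it finishes at 8 + 8 = hour 16.
Job 5 cannot start until job 3 (finishes hour 16); job 2 (finishes hour 7). The controlling bound is hour 16, so job 5 finishes at 16 + 7 = hour 23.
After job 2 (finishes hour 7), job 1 can start at hour 7 and finishes at hour 8.
All tasks are finished once the last one completes. Finish times: Job 1 at 8, Job 2 at 7, Job 3 at 16, Job 4 at 4, Job 5 at 23. The latest is hour 23.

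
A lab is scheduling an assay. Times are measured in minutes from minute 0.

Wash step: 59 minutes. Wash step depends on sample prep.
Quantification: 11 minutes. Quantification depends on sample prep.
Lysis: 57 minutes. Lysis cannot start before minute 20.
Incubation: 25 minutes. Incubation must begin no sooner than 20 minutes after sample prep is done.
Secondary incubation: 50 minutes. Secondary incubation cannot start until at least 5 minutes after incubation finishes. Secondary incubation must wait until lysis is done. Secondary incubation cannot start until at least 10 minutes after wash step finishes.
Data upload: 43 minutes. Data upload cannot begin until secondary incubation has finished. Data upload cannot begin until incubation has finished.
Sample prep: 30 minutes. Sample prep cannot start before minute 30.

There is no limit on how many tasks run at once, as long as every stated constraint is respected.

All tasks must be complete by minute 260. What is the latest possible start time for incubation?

To finish by minute 260, data upload (duration 43) must start no later than minute 217.
Secondary incubation feeds into data upload (must start by minute 217); so secondary incubation must finish by minute 217 and therefore start by minute 167.
For incubation: secondary incubation (must start by minute 167, minus 5-minute gap → minute 162); data upload (must start by minute 217). The most restrictive is minute 162; with a 25-minute duration, incubation must start by minute 137.

137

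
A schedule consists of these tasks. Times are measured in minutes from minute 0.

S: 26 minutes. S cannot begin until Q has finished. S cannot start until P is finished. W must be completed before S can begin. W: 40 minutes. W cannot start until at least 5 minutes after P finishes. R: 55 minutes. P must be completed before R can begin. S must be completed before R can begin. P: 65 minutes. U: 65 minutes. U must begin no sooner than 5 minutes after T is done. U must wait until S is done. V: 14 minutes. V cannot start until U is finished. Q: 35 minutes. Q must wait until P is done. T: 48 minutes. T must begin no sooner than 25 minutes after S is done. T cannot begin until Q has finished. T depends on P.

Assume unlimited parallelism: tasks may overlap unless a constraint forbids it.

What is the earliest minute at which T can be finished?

P has no prerequisites, so it starts at minute 0 and finishes at minute 65.
After P (finishes minute 65, plus 5-minute gap → minute 70), W can start at minute 70 and finishes at minute 110.
After P (finishes minute 65), Q can start at minute 65 and finishes at minute 100.
S has to wait for Q (finishes minute 100); P (finishes minute 65); W (finishes minute 110). The latest of these is minute 110, so S runs minute 110 to 110 + 26 = minute 136.
T needs all of S (finishes minute 136, plus 25-minute gap → minute 161); Q (finishes minute 100); P (finishes minute 65). That puts its earliest start at minute 161; it finishes at 161 + 48 = minute 209.

209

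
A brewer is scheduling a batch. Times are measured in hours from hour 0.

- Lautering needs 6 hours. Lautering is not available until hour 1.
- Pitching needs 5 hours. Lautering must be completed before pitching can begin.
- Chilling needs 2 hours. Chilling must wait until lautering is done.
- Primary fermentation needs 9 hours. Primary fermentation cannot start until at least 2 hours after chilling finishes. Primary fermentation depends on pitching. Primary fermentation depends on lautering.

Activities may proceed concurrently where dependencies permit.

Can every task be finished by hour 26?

Lautering waits on its own release at hour 1, so it starts at hour 1 and finishes at 1 + 6 = hour 7.
Pitching cannot begin until lautering (finishes hour 7). It runs from hour 7 to 7 + 5 = hour 12.
Chilling waits on lautering (finishes hour 7), so it starts at hour 7 and finishes at 7 + 2 = hour 9.
Primary fermentation cannot start until chilling (finishes hour 9, plus 2-hour gap → hour 11); pitching (finishes hour 12); lautering (finishes hour 7). The controlling bound is hour 12, so primary fermentation finishes at 12 + 9 = hour 21.
Every task is finished by hour 21, which is no later than the deadline of 26, so the schedule is feasible.

Yes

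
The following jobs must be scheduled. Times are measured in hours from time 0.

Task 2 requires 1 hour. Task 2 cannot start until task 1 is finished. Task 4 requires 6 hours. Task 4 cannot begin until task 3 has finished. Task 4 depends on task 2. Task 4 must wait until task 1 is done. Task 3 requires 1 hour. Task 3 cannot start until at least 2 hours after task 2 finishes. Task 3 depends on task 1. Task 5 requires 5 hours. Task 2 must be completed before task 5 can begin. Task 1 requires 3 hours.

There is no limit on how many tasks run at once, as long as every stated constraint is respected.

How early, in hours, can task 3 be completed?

7

Task 1 has no prerequisites, so it starts at hour 0 and finishes at hour 3.
After task 1 (finishes hour 3), task 2 can start at hour 3 and finishes at hour 4.
Task 3 needs all of task 2 (finishes hour 4, plus 2-hour gap → hour 6); task 1 (finishes hour 3). That puts its earliest start at hour 6; it finishes at 6 + 1 = hour 7.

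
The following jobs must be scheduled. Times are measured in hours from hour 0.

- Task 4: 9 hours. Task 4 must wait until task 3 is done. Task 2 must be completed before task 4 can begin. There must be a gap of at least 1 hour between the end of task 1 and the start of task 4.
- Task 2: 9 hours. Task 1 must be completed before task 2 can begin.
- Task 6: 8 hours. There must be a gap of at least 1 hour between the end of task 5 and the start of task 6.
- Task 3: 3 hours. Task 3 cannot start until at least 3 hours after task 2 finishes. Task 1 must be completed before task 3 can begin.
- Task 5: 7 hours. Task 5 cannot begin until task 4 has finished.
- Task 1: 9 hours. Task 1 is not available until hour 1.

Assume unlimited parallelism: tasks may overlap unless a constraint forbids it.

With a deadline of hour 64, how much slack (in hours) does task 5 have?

14

After its own release at hour 1, task 1 can start at hour 1 and finishes at hour 10.
After task 1 (finishes hour 10), task 2 can start at hour 10 and finishes at hour 19.
For task 3: task 2 (finishes hour 19, plus 3-hour gap → hour 22); task 1 (finishes hour 10). Taking the maximum gives a start of hour 22, and it finishes at 22 + 3 = hour 25.
Task 4 needs all of task 3 (finishes hour 25); task 2 (finishes hour 19); task 1 (finishes hour 10, plus 1-hour gap → hour 11). That puts its earliest start at hour 25; it finishes at 25 + 9 = hour 34.
Task 5 cannot begin until task 4 (finishes hour 34). It runs from hour 34 to 34 + 7 = hour 41.

Working backward from the deadline:
Task 6 must finish by hour 64; it takes 8 hours, so it must start by 64 − 8 = hour 56.
Task 5 feeds into task 6 (must start by hour 56, minus 1-hour gap → hour 55); so task 5 must finish by hour 55 and therefore start by hour 48.
So task 5 can start as early as hour 34 and as late as hour 48, giving 48 − 34 = 14 hours of slack.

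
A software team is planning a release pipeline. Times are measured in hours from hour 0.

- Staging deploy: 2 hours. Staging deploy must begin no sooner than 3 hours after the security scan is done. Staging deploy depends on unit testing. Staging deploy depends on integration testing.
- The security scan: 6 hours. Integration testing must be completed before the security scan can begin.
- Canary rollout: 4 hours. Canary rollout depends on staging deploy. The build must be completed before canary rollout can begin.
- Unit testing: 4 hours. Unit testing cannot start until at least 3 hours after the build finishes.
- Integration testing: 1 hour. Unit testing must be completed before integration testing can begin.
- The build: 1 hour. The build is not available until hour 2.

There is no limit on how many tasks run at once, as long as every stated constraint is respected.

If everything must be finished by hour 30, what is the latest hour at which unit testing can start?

10

Canary rollout has no dependents, so it just needs to finish by hour 30. Starting by 30 − 4 = hour 26 achieves that.
Since canary rollout (must start by hour 26) depends on it, staging deploy must finish by hour 26. Backing off its 2-hour duration gives a latest start of hour 24.
Since staging deploy (must start by hour 24, minus 3-hour gap → hour 21) depends on it, the security scan must finish by hour 21. Backing off its 6-hour duration gives a latest start of hour 15.
Integration testing feeds the security scan (must start by hour 15); staging deploy (must start by hour 24). Taking the minimum, integration testing must finish by hour 15 and start by 15 − 1 = hour 14.
Unit testing has several dependents: integration testing (must start by hour 14); staging deploy (must start by hour 24). The earliest of those limits is hour 14, so unit testing must start by 14 − 4 = hour 10.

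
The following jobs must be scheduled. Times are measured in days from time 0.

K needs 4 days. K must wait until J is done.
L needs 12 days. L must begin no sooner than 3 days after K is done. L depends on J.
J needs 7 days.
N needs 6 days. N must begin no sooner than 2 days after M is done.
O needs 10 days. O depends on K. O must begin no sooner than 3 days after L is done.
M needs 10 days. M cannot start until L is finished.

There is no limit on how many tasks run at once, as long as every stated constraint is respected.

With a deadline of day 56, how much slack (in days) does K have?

12

Nothing blocks J, so it runs from day 0 to day 7.
After J (finishes day 7), K can start at day 7 and finishes at day 11.

Working backward from the deadline:
N has no dependents, so it just needs to finish by day 56. Starting by 56 − 6 = day 50 achieves that.
M must finish before N (must start by day 50, minus 2-day gap → day 48). With a 10-day duration, M must start by 48 − 10 = day 38.
O has no dependents, so it just needs to finish by day 56. Starting by 56 − 10 = day 46 achieves that.
L must finish in time for M (must start by day 38); O (must start by day 46, minus 3-day gap → day 43). The tightest is day 38, so L must start by 38 − 12 = day 26.
K feeds L (must start by day 26, minus 3-day gap → day 23); O (must start by day 46). Taking the minimum, K must finish by day 23 and start by 23 − 4 = day 19.
So K can start as early as day 7 and as late as day 19, giving 19 − 7 = 12 days of slack.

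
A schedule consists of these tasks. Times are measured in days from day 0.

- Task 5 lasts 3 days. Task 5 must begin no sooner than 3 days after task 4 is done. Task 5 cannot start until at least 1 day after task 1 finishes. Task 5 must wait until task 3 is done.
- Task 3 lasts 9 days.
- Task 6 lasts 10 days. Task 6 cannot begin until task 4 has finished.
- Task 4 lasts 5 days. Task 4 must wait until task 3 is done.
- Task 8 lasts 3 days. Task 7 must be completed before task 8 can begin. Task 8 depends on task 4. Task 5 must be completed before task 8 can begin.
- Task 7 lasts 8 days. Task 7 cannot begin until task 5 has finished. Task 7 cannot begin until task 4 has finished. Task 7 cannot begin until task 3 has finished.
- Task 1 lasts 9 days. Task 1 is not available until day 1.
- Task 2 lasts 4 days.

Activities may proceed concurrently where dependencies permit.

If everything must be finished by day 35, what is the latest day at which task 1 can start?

11

Task 8 must finish by day 35; it takes 3 days, so it must start by 35 − 3 = day 32.
Task 7 must finish before task 8 (must start by day 32). With an 8-day duration, task 7 must start by 32 − 8 = day 24.
Task 5 must finish in time for task 7 (must start by day 24); task 8 (must start by day 32). The tightest is day 24, so task 5 must start by 24 − 3 = day 21.
Task 1 must finish before task 5 (must start by day 21, minus 1-day gap → day 20). With a 9-day duration, task 1 must start by 20 − 9 = day 11.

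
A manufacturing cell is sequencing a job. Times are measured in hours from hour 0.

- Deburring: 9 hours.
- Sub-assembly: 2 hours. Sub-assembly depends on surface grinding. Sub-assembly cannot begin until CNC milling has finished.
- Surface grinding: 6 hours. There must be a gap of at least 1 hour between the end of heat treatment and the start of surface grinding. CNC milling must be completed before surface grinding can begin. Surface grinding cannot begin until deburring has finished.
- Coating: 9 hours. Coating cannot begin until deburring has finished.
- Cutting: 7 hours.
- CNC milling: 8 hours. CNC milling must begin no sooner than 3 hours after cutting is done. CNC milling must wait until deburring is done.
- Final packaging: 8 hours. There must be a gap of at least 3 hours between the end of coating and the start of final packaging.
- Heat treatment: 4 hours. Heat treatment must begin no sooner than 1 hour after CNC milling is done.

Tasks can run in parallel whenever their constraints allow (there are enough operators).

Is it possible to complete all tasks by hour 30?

Deburring has no prerequisites, so it starts at hour 0 and finishes at hour 9.
After deburring (finishes hour 9), coating can start at hour 9 and finishes at hour 18.
Final packaging waits on coating (finishes hour 18, plus 3-hour gap → hour 21), so it starts at hour 21 and finishes at 21 + 8 = hour 29.
Cutting can start immediately at hour 0; it finishes at hour 7.
CNC milling needs all of cutting (finishes hour 7, plus 3-hour gap → hour 10); deburring (finishes hour 9). That puts its earliest start at hour 10; it finishes at 10 + 8 = hour 18.
Heat treatment cannot begin until CNC milling (finishes hour 18, plus 1-hour gap → hour 19). It runs from hour 19 to 19 + 4 = hour 23.
Surface grinding needs all of heat treatment (finishes hour 23, plus 1-hour gap → hour 24); CNC milling (finishes hour 18); deburring (finishes hour 9). That puts its earliest start at hour 24; it finishes at 24 + 6 = hour 30.
For sub-assembly: surface grinding (finishes hour 30); CNC milling (finishes hour 18). Taking the maximum gives a start of hour 30, and it finishes at 30 + 2 = hour 32.
The earliest everything can be done is hour 32, which is after the deadline of 30, so it is not possible.

No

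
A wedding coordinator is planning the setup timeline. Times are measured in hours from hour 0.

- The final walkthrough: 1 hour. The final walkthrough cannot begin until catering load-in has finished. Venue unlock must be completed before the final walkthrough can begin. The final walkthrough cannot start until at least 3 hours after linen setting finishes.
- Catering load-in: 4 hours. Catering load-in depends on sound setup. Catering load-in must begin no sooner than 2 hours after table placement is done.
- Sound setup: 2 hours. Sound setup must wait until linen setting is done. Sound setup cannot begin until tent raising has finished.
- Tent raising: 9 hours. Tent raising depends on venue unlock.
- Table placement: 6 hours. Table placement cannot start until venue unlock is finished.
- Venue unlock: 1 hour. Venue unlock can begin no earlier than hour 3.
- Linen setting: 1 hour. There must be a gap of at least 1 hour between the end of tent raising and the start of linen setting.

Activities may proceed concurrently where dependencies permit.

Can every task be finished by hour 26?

Venue unlock waits on its own release at hour 3, so it starts at hour 3 and finishes at 3 + 1 = hour 4.
Table placement cannot begin until venue unlock (finishes hour 4). It runs from hour 4 to 4 + 6 = hour 10.
After venue unlock (finishes hour 4), tent raising can start at hour 4 and finishes at hour 13.
Linen setting cannot begin until tent raising (finishes hour 13, plus 1-hour gap → hour 14). It runs from hour 14 to 14 + 1 = hour 15.
Sound setup has to wait for linen setting (finishes hour 15); tent raising (finishes hour 13). The latest of these is hour 15, so sound setup runs hour 15 to 15 + 2 = hour 17.
Catering load-in cannot start until sound setup (finishes hour 17); table placement (finishes hour 10, plus 2-hour gap → hour 12). The controlling bound is hour 17, so catering load-in finishes at 17 + 4 = hour 21.
The final walkthrough cannot start until catering load-in (finishes hour 21); venue unlock (finishes hour 4); linen setting (finishes hour 15, plus 3-hour gap → hour 18). The controlling bound is hour 21, so the final walkthrough finishes at 21 + 1 = hour 22.
Every task is finished by hour 22, which is no later than the deadline of 26, so the schedule is feasible.

Yes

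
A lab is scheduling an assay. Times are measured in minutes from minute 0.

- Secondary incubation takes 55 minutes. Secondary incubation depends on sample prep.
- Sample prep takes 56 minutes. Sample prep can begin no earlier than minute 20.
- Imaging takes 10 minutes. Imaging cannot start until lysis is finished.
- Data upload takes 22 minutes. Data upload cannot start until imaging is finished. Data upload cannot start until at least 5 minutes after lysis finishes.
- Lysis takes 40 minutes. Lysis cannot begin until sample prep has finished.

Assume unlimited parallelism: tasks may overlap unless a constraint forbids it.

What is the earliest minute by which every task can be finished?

148

Sample prep cannot begin until its own release at minute 20. It runs from minute 20 to 20 + 56 = minute 76.
After sample prep (finishes minute 76), secondary incubation can start at minute 76 and finishes at minute 131.
Lysis cannot begin until sample prep (finishes minute 76). It runs from minute 76 to 76 + 40 = minute 116.
Imaging waits on lysis (finishes minute 116), so it starts at minute 116 and finishes at 116 + 10 = minute 126.
Data upload cannot start until imaging (finishes minute 126); lysis (finishes minute 116, plus 5-minute gap → minute 121). The controlling bound is minute 126, so data upload finishes at 126 + 22 = minute 148.
All tasks are finished once the last one completes. Finish times: Sample prep at 76, Lysis at 116, Secondary incubation at 131, Imaging at 126, Data upload at 148. The latest is minute 148.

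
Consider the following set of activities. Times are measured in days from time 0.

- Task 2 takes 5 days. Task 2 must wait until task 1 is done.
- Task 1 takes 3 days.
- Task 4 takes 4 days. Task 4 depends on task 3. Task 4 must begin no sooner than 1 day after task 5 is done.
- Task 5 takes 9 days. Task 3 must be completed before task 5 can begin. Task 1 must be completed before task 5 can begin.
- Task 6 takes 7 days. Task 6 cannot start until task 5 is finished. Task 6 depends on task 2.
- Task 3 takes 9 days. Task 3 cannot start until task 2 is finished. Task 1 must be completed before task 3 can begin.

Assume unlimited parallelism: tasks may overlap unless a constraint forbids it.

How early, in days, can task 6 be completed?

33

Task 1 can start immediately at day 0; it finishes at day 3.
Task 2 waits on task 1 (finishes day 3), so it starts at day 3 and finishes at 3 + 5 = day 8.
Task 3 cannot start until task 2 (finishes day 8); task 1 (finishes day 3). The controlling bound is day 8, so task 3 finishes at 8 + 9 = day 17.
Task 5 cannot start until task 3 (finishes day 17); task 1 (finishes day 3). The controlling bound is day 17, so task 5 finishes at 17 + 9 = day 26.
Task 6 needs all of task 5 (finishes day 26); task 2 (finishes day 8). That puts its earliest start at day 26; it finishes at 26 + 7 = day 33.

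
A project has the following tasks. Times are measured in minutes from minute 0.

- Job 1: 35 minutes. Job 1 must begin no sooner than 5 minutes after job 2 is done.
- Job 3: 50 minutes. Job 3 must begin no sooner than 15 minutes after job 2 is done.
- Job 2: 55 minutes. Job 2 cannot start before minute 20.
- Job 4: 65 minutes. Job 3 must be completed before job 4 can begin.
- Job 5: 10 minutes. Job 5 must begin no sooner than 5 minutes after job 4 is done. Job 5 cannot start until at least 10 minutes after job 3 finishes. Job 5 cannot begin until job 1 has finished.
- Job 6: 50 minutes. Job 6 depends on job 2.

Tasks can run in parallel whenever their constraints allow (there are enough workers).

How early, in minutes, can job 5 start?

Job 2 waits on its own release at minute 20, so it starts at minute 20 and finishes at 20 + 55 = minute 75.
Job 3 waits on job 2 (finishes minute 75, plus 15-minute gap → minute 90), so it starts at minute 90 and finishes at 90 + 50 = minute 140.
After job 3 (finishes minute 140), job 4 can start at minute 140 and finishes at minute 205.
After job 2 (finishes minute 75, plus 5-minute gap → minute 80), job 1 can start at minute 80 and finishes at minute 115.
Job 5 waits on job 4 (finishes minute 205, plus 5-minute gap → minute 210); job 3 (finishes minute 140, plus 10-minute gap → minute 150); job 1 (finishes minute 115). The latest of these is minute 210, which is the earliest job 5 can start.

210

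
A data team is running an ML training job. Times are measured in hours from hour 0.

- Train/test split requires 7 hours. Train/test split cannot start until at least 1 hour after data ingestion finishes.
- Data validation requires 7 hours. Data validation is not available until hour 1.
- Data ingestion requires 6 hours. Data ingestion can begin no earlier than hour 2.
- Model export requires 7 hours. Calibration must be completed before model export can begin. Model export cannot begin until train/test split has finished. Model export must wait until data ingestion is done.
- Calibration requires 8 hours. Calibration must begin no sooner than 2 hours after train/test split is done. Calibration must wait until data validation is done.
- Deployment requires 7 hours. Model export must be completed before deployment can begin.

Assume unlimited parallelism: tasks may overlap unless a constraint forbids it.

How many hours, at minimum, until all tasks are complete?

Data validation waits on its own release at hour 1, so it starts at hour 1 and finishes at 1 + 7 = hour 8.
Data ingestion waits on its own release at hour 2, so it starts at hour 2 and finishes at 2 + 6 = hour 8.
Train/test split cannot begin until data ingestion (finishes hour 8, plus 1-hour gap → hour 9). It runs from hour 9 to 9 + 7 = hour 16.
Calibration needs all of train/test split (finishes hour 16, plus 2-hour gap → hour 18); data validation (finishes hour 8). That puts its earliest start at hour 18; it finishes at 18 + 8 = hour 26.
Model export has to wait for calibration (finishes hour 26); train/test split (finishes hour 16); data ingestion (finishes hour 8). The latest of these is hour 26, so model export runs hour 26 to 26 + 7 = hour 33.
Deployment waits on model export (finishes hour 33), so it starts at hour 33 and finishes at 33 + 7 = hour 40.
All tasks are finished once the last one completes. Finish times: Data ingestion at 8, Data validation at 8, Train/test split at 16, Calibration at 26, Model export at 33, Deployment at 40. The latest is hour 40.

40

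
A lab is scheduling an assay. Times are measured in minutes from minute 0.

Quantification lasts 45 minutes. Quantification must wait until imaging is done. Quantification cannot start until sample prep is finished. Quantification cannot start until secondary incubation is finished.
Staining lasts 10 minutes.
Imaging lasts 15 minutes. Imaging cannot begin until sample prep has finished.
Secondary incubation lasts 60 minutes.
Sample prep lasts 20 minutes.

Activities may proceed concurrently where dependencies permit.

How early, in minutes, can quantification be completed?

105

Nothing blocks secondary incubation, so it runs from minute 0 to minute 60.
Sample prep can start immediately at minute 0; it finishes at minute 20.
Imaging waits on sample prep (finishes minute 20), so it starts at minute 20 and finishes at 20 + 15 = minute 35.
For quantification: imaging (finishes minute 35); sample prep (finishes minute 20); secondary incubation (finishes minute 60). Taking the maximum gives a start of minute 60, and it finishes at 60 + 45 = minute 105.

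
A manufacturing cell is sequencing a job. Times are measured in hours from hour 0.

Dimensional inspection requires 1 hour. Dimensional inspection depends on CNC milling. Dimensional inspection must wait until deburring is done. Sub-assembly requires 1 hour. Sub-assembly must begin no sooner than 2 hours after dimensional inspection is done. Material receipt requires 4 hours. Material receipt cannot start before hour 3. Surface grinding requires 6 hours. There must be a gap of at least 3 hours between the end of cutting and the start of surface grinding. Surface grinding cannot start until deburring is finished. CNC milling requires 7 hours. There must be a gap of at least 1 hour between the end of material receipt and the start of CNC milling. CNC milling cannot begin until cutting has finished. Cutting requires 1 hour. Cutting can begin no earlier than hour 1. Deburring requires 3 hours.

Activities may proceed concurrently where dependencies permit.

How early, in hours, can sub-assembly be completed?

19

Deburring has no prerequisites, so it starts at hour 0 and finishes at hour 3.
After its own release at hour 1, cutting can start at hour 1 and finishes at hour 2.
After its own release at hour 3, material receipt can start at hour 3 and finishes at hour 7.
For CNC milling: material receipt (finishes hour 7, plus 1-hour gap → hour 8); cutting (finishes hour 2). Taking the maximum gives a start of hour 8, and it finishes at 8 + 7 = hour 15.
Dimensional inspection cannot start until CNC milling (finishes hour 15); deburring (finishes hour 3). The controlling bound is hour 15, so dimensional inspection finishes at 15 + 1 = hour 16.
After dimensional inspection (finishes hour 16, plus 2-hour gap → hour 18), sub-assembly can start at hour 18 and finishes at hour 19.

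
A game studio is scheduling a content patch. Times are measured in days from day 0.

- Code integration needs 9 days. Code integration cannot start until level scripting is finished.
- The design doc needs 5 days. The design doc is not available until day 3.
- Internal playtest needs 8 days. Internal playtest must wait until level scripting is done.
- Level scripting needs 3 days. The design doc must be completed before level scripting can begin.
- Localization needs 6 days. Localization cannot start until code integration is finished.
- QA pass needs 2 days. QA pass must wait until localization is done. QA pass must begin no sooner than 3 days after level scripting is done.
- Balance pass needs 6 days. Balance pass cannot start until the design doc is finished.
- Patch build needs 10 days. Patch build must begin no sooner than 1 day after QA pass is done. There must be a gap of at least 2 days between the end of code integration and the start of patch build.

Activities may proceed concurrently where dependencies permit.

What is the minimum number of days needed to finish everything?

39

The design doc waits on its own release at day 3, so it starts at day 3 and finishes at 3 + 5 = day 8.
Balance pass cannot begin until the design doc (finishes day 8). It runs from day 8 to 8 + 6 = day 14.
After the design doc (finishes day 8), level scripting can start at day 8 and finishes at day 11.
After level scripting (finishes day 11), internal playtest can start at day 11 and finishes at day 19.
Code integration waits on level scripting (finishes day 11), so it starts at day 11 and finishes at 11 + 9 = day 20.
Localization waits on code integration (finishes day 20), so it starts at day 20 and finishes at 20 + 6 = day 26.
QA pass has to wait for localization (finishes day 26); level scripting (finishes day 11, plus 3-day gap → day 14). The latest of these is day 26, so QA pass runs day 26 to 26 + 2 = day 28.
Patch build needs all of QA pass (finishes day 28, plus 1-day gap → day 29); code integration (finishes day 20, plus 2-day gap → day 22). That puts its earliest start at day 29; it finishes at 29 + 10 = day 39.
All tasks are finished once the last one completes. Finish times: The design doc at 8, Level scripting at 11, Code integration at 20, Internal playtest at 19, Balance pass at 14, Localization at 26, QA pass at 28, Patch build at 39. The latest is day 39.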